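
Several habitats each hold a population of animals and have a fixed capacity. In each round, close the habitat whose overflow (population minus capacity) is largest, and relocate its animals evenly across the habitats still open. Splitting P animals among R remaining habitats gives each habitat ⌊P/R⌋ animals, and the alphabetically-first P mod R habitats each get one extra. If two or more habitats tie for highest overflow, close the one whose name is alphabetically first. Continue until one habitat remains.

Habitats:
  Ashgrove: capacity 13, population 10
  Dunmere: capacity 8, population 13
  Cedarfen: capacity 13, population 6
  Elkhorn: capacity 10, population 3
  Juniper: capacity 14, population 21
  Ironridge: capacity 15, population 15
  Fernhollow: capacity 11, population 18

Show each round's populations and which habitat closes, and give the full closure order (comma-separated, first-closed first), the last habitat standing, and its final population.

Closure order: Fernhollow, Juniper, Dunmere, Ironridge, Ashgrove, Cedarfen
Last habitat: Elkhorn with 86 animals

Round 1: Ashgrove=10 Cedarfen=6 Dunmere=13 Elkhorn=3 Fernhollow=18 Ironridge=15 Juniper=21 → close Fernhollow (overflow 7)
  18÷6 = 3 each, +1 to first 0
Round 2: Ashgrove=13 Cedarfen=9 Dunmere=16 Elkhorn=6 Ironridge=18 Juniper=24 → close Juniper (overflow 10)
  24÷5 = 4 each, +1 to first 4
Round 3: Ashgrove=18 Cedarfen=14 Dunmere=21 Elkhorn=11 Ironridge=22 → close Dunmere (overflow 13)
  21÷4 = 5 each, +1 to first 1
Round 4: Ashgrove=24 Cedarfen=19 Elkhorn=16 Ironridge=27 → close Ironridge (overflow 12)
  27÷3 = 9 each, +1 to first 0
Round 5: Ashgrove=33 Cedarfen=28 Elkhorn=25 → close Ashgrove (overflow 20)
  33÷2 = 16 each, +1 to first 1
Round 6: Cedarfen=45 Elkhorn=41 → close Cedarfen (overflow 32)
  45÷1 = 45 each, +1 to first 0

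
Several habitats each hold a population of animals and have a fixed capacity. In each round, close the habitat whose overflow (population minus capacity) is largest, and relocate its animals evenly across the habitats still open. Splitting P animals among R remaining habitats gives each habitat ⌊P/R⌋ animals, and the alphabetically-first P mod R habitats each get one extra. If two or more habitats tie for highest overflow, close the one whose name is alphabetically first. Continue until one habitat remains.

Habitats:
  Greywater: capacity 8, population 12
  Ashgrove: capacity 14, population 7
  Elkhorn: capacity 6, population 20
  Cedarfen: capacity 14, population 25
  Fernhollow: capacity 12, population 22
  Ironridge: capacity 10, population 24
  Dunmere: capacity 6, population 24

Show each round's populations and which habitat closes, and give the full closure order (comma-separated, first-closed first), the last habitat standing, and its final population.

Closure order: Dunmere, Elkhorn, Ironridge, Cedarfen, Fernhollow, Greywater
Last habitat: Ashgrove with 134 animals

Round 1: Ashgrove=7 Cedarfen=25 Dunmere=24 Elkhorn=20 Fernhollow=22 Greywater=12 Ironridge=24 → close Dunmere (overflow 18)
  24÷6 = 4 each, +1 to first 0
Round 2: Ashgrove=11 Cedarfen=29 Elkhorn=24 Fernhollow=26 Greywater=16 Ironridge=28 → close Elkhorn (overflow 18)
  24÷5 = 4 each, +1 to first 4
Round 3: Ashgrove=16 Cedarfen=34 Fernhollow=31 Greywater=21 Ironridge=32 → close Ironridge (overflow 22)
  32÷4 = 8 each, +1 to first 0
Round 4: Ashgrove=24 Cedarfen=42 Fernhollow=39 Greywater=29 → close Cedarfen (overflow 28)
  42÷3 = 14 each, +1 to first 0
Round 5: Ashgrove=38 Fernhollow=53 Greywater=43 → close Fernhollow (overflow 41)
  53÷2 = 26 each, +1 to first 1
Round 6: Ashgrove=65 Greywater=69 → close Greywater (overflow 61)
  69÷1 = 69 each, +1 to first 0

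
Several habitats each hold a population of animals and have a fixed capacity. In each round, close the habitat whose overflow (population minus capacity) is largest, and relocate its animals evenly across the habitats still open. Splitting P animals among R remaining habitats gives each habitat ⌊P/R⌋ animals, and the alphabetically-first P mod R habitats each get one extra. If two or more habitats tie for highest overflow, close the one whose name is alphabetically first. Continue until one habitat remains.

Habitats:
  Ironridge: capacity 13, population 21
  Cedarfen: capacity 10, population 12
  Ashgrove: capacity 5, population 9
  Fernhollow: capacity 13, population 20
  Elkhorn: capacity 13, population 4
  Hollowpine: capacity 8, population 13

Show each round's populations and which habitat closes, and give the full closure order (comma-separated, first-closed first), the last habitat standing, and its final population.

Round 1: Ashgrove=9 Cedarfen=12 Elkhorn=4 Fernhollow=20 Hollowpine=13 Ironridge=21 → close Ironridge (overflow 8)
  21÷5 = 4 each, +1 to first 1
Round 2: Ashgrove=14 Cedarfen=16 Elkhorn=8 Fernhollow=24 Hollowpine=17 → close Fernhollow (overflow 11)
  24÷4 = 6 each, +1 to first 0
Round 3: Ashgrove=20 Cedarfen=22 Elkhorn=14 Hollowpine=23 → close Ashgrove (overflow 15)
  20÷3 = 6 each, +1 to first 2
Round 4: Cedarfen=29 Elkhorn=21 Hollowpine=29 → close Hollowpine (overflow 21)
  29÷2 = 14 each, +1 to first 1
Round 5: Cedarfen=44 Elkhorn=35 → close Cedarfen (overflow 34)
  44÷1 = 44 each, +1 to first 0

Closure order: Ironridge, Fernhollow, Ashgrove, Hollowpine, Cedarfen
Last habitat: Elkhorn with 79 animals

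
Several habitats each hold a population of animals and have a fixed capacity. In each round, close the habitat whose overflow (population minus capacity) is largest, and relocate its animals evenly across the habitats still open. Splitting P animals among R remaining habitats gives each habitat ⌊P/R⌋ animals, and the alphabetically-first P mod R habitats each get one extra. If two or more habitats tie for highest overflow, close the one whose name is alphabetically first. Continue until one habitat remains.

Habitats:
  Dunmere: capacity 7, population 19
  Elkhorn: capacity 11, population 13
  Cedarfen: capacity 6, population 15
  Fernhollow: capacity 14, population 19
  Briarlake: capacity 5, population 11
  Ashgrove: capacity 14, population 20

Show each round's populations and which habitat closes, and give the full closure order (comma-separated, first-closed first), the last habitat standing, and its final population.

Closure order: Dunmere, Cedarfen, Ashgrove, Briarlake, Elkhorn
Last habitat: Fernhollow with 97 animals

Round 1: Ashgrove=20 Briarlake=11 Cedarfen=15 Dunmere=19 Elkhorn=13 Fernhollow=19 → close Dunmere (overflow 12)
  19÷5 = 3 each, +1 to first 4
Round 2: Ashgrove=24 Briarlake=15 Cedarfen=19 Elkhorn=17 Fernhollow=22 → close Cedarfen (overflow 13)
  19÷4 = 4 each, +1 to first 3
Round 3: Ashgrove=29 Briarlake=20 Elkhorn=22 Fernhollow=26 → close Ashgrove (overflow 15)
  29÷3 = 9 each, +1 to first 2
Round 4: Briarlake=30 Elkhorn=32 Fernhollow=35 → close Briarlake (overflow 25)
  30÷2 = 15 each, +1 to first 0
Round 5: Elkhorn=47 Fernhollow=50 → close Elkhorn (overflow 36)
  47÷1 = 47 each, +1 to first 0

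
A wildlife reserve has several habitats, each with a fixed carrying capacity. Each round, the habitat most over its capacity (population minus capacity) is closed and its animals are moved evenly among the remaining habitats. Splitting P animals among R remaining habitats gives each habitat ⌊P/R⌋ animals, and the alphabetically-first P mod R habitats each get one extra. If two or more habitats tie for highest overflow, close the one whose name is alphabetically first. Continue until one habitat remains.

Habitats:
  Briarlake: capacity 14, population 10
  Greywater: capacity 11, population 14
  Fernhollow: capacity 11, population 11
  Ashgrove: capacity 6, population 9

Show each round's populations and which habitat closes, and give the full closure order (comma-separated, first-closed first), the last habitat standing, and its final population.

Closure order: Ashgrove, Greywater, Fernhollow
Last habitat: Briarlake with 44 animals

Round 1: Ashgrove=9 Briarlake=10 Fernhollow=11 Greywater=14 → close Ashgrove (overflow 3)
  9÷3 = 3 each, +1 to first 0
Round 2: Briarlake=13 Fernhollow=14 Greywater=17 → close Greywater (overflow 6)
  17÷2 = 8 each, +1 to first 1
Round 3: Briarlake=22 Fernhollow=22 → close Fernhollow (overflow 11)
  22÷1 = 22 each, +1 to first 0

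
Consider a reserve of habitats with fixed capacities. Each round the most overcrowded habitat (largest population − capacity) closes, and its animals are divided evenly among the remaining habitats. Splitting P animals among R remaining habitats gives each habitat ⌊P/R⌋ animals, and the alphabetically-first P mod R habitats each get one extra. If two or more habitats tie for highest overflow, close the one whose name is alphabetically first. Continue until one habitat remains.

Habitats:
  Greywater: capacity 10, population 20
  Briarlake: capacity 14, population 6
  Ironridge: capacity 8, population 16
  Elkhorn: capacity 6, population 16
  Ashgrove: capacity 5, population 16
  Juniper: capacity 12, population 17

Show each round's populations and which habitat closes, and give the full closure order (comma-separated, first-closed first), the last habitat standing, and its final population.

Closure order: Ashgrove, Elkhorn, Greywater, Ironridge, Juniper
Last habitat: Briarlake with 91 animals

Round 1: Ashgrove=16 Briarlake=6 Elkhorn=16 Greywater=20 Ironridge=16 Juniper=17 → close Ashgrove (overflow 11)
  16÷5 = 3 each, +1 to first 1
Round 2: Briarlake=10 Elkhorn=19 Greywater=23 Ironridge=19 Juniper=20 → close Elkhorn (overflow 13)
  19÷4 = 4 each, +1 to first 3
Round 3: Briarlake=15 Greywater=28 Ironridge=24 Juniper=24 → close Greywater (overflow 18)
  28÷3 = 9 each, +1 to first 1
Round 4: Briarlake=25 Ironridge=33 Juniper=33 → close Ironridge (overflow 25)
  33÷2 = 16 each, +1 to first 1
Round 5: Briarlake=42 Juniper=49 → close Juniper (overflow 37)
  49÷1 = 49 each, +1 to first 0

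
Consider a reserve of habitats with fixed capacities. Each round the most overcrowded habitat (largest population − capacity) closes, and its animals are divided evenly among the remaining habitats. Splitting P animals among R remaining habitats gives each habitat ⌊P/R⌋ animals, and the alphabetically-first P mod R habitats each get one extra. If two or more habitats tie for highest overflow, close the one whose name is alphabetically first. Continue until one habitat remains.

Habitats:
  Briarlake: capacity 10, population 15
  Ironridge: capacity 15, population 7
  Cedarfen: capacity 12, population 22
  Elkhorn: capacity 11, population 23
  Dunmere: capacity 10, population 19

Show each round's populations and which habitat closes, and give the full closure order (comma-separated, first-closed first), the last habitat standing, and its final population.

Round 1: Briarlake=15 Cedarfen=22 Dunmere=19 Elkhorn=23 Ironridge=7 → close Elkhorn (overflow 12)
  23÷4 = 5 each, +1 to first 3
Round 2: Briarlake=21 Cedarfen=28 Dunmere=25 Ironridge=12 → close Cedarfen (overflow 16)
  28÷3 = 9 each, +1 to first 1
Round 3: Briarlake=31 Dunmere=34 Ironridge=21 → close Dunmere (overflow 24)
  34÷2 = 17 each, +1 to first 0
Round 4: Briarlake=48 Ironridge=38 → close Briarlake (overflow 38)
  48÷1 = 48 each, +1 to first 0

Closure order: Elkhorn, Cedarfen, Dunmere, Briarlake
Last habitat: Ironridge with 86 animals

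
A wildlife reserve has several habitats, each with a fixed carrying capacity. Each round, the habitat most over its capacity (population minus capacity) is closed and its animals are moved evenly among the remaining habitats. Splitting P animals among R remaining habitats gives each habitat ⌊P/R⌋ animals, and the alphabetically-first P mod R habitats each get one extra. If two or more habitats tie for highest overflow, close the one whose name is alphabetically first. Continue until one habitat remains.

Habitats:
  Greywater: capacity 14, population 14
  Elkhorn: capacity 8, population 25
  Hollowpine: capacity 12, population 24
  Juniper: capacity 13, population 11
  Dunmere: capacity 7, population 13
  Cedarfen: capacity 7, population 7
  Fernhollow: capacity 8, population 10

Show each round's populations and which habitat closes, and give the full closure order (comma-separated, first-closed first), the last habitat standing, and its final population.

Closure order: Elkhorn, Hollowpine, Dunmere, Fernhollow, Cedarfen, Greywater
Last habitat: Juniper with 104 animals

Round 1: Cedarfen=7 Dunmere=13 Elkhorn=25 Fernhollow=10 Greywater=14 Hollowpine=24 Juniper=11 → close Elkhorn (overflow 17)
  25÷6 = 4 each, +1 to first 1
Round 2: Cedarfen=12 Dunmere=17 Fernhollow=14 Greywater=18 Hollowpine=28 Juniper=15 → close Hollowpine (overflow 16)
  28÷5 = 5 each, +1 to first 3
Round 3: Cedarfen=18 Dunmere=23 Fernhollow=20 Greywater=23 Juniper=20 → close Dunmere (overflow 16)
  23÷4 = 5 each, +1 to first 3
Round 4: Cedarfen=24 Fernhollow=26 Greywater=29 Juniper=25 → close Fernhollow (overflow 18)
  26÷3 = 8 each, +1 to first 2
Round 5: Cedarfen=33 Greywater=38 Juniper=33 → close Cedarfen (overflow 26)
  33÷2 = 16 each, +1 to first 1
Round 6: Greywater=55 Juniper=49 → close Greywater (overflow 41)
  55÷1 = 55 each, +1 to first 0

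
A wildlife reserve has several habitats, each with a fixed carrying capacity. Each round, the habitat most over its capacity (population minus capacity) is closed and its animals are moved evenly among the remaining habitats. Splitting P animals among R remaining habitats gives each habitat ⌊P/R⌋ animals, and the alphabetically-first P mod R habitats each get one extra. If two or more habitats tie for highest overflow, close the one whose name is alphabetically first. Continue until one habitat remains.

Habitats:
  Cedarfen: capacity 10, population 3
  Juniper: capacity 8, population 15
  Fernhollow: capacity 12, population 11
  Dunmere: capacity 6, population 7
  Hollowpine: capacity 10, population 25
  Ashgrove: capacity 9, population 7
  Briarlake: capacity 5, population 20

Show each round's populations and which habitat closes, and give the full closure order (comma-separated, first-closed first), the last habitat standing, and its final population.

Round 1: Ashgrove=7 Briarlake=20 Cedarfen=3 Dunmere=7 Fernhollow=11 Hollowpine=25 Juniper=15 → close Briarlake (overflow 15)
  20÷6 = 3 each, +1 to first 2
Round 2: Ashgrove=11 Cedarfen=7 Dunmere=10 Fernhollow=14 Hollowpine=28 Juniper=18 → close Hollowpine (overflow 18)
  28÷5 = 5 each, +1 to first 3
Round 3: Ashgrove=17 Cedarfen=13 Dunmere=16 Fernhollow=19 Juniper=23 → close Juniper (overflow 15)
  23÷4 = 5 each, +1 to first 3
Round 4: Ashgrove=23 Cedarfen=19 Dunmere=22 Fernhollow=24 → close Dunmere (overflow 16)
  22÷3 = 7 each, +1 to first 1
Round 5: Ashgrove=31 Cedarfen=26 Fernhollow=31 → close Ashgrove (overflow 22)
  31÷2 = 15 each, +1 to first 1
Round 6: Cedarfen=42 Fernhollow=46 → close Fernhollow (overflow 34)
  46÷1 = 46 each, +1 to first 0

Closure order: Briarlake, Hollowpine, Juniper, Dunmere, Ashgrove, Fernhollow
Last habitat: Cedarfen with 88 animals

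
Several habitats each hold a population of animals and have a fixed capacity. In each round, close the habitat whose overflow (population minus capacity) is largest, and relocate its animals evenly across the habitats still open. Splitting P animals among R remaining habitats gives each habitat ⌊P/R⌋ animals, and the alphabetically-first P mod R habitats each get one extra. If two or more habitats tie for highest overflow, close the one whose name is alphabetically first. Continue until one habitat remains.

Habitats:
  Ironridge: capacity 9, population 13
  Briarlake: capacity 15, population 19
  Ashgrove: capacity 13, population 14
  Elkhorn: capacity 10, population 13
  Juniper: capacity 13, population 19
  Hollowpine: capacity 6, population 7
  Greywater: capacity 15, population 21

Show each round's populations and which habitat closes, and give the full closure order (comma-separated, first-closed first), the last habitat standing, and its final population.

Round 1: Ashgrove=14 Briarlake=19 Elkhorn=13 Greywater=21 Hollowpine=7 Ironridge=13 Juniper=19 → close Greywater (overflow 6)
  21÷6 = 3 each, +1 to first 3
Round 2: Ashgrove=18 Briarlake=23 Elkhorn=17 Hollowpine=10 Ironridge=16 Juniper=22 → close Juniper (overflow 9)
  22÷5 = 4 each, +1 to first 2
Round 3: Ashgrove=23 Briarlake=28 Elkhorn=21 Hollowpine=14 Ironridge=20 → close Briarlake (overflow 13)
  28÷4 = 7 each, +1 to first 0
Round 4: Ashgrove=30 Elkhorn=28 Hollowpine=21 Ironridge=27 → close Elkhorn (overflow 18)
  28÷3 = 9 each, +1 to first 1
Round 5: Ashgrove=40 Hollowpine=30 Ironridge=36 → close Ashgrove (overflow 27)
  40÷2 = 20 each, +1 to first 0
Round 6: Hollowpine=50 Ironridge=56 → close Ironridge (overflow 47)
  56÷1 = 56 each, +1 to first 0

Closure order: Greywater, Juniper, Briarlake, Elkhorn, Ashgrove, Ironridge
Last habitat: Hollowpine with 106 animals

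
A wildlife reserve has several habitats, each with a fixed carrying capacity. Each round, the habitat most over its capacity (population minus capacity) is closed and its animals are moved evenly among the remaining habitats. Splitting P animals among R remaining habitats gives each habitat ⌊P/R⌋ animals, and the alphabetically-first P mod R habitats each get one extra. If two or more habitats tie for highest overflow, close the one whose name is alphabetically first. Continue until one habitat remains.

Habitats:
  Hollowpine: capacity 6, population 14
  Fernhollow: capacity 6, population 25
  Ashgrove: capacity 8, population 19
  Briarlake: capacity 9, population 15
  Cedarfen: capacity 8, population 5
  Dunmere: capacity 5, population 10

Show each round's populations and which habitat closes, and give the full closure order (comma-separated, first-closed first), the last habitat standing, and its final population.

Closure order: Fernhollow, Ashgrove, Hollowpine, Briarlake, Dunmere
Last habitat: Cedarfen with 88 animals

Round 1: Ashgrove=19 Briarlake=15 Cedarfen=5 Dunmere=10 Fernhollow=25 Hollowpine=14 → close Fernhollow (overflow 19)
  25÷5 = 5 each, +1 to first 0
Round 2: Ashgrove=24 Briarlake=20 Cedarfen=10 Dunmere=15 Hollowpine=19 → close Ashgrove (overflow 16)
  24÷4 = 6 each, +1 to first 0
Round 3: Briarlake=26 Cedarfen=16 Dunmere=21 Hollowpine=25 → close Hollowpine (overflow 19)
  25÷3 = 8 each, +1 to first 1
Round 4: Briarlake=35 Cedarfen=24 Dunmere=29 → close Briarlake (overflow 26)
  35÷2 = 17 each, +1 to first 1
Round 5: Cedarfen=42 Dunmere=46 → close Dunmere (overflow 41)
  46÷1 = 46 each, +1 to first 0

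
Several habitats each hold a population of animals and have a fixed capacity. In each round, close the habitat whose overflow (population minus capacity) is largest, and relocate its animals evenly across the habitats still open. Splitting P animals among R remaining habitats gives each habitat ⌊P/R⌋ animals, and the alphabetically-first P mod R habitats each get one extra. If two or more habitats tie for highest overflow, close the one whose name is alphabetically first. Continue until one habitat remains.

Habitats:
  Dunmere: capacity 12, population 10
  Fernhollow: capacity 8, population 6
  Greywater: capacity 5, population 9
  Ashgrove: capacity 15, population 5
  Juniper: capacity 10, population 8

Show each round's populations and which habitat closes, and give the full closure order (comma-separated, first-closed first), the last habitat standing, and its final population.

Round 1: Ashgrove=5 Dunmere=10 Fernhollow=6 Greywater=9 Juniper=8 → close Greywater (overflow 4)
  9÷4 = 2 each, +1 to first 1
Round 2: Ashgrove=8 Dunmere=12 Fernhollow=8 Juniper=10 → close Dunmere (overflow 0)
  12÷3 = 4 each, +1 to first 0
Round 3: Ashgrove=12 Fernhollow=12 Juniper=14 → close Fernhollow (overflow 4)
  12÷2 = 6 each, +1 to first 0
Round 4: Ashgrove=18 Juniper=20 → close Juniper (overflow 10)
  20÷1 = 20 each, +1 to first 0

Closure order: Greywater, Dunmere, Fernhollow, Juniper
Last habitat: Ashgrove with 38 animals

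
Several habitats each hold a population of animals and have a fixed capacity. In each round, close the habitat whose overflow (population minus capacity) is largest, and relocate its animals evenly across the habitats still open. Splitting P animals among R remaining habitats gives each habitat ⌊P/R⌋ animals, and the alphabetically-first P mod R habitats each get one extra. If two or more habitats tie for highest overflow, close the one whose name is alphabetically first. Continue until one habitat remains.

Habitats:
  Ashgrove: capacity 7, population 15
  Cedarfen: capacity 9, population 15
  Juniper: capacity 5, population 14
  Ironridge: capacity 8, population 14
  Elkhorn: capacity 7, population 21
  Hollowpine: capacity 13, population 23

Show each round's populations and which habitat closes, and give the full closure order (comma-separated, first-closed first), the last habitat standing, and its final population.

Round 1: Ashgrove=15 Cedarfen=15 Elkhorn=21 Hollowpine=23 Ironridge=14 Juniper=14 → close Elkhorn (overflow 14)
  21÷5 = 4 each, +1 to first 1
Round 2: Ashgrove=20 Cedarfen=19 Hollowpine=27 Ironridge=18 Juniper=18 → close Hollowpine (overflow 14)
  27÷4 = 6 each, +1 to first 3
Round 3: Ashgrove=27 Cedarfen=26 Ironridge=25 Juniper=24 → close Ashgrove (overflow 20)
  27÷3 = 9 each, +1 to first 0
Round 4: Cedarfen=35 Ironridge=34 Juniper=33 → close Juniper (overflow 28)
  33÷2 = 16 each, +1 to first 1
Round 5: Cedarfen=52 Ironridge=50 → close Cedarfen (overflow 43)
  52÷1 = 52 each, +1 to first 0

Closure order: Elkhorn, Hollowpine, Ashgrove, Juniper, Cedarfen
Last habitat: Ironridge with 102 animals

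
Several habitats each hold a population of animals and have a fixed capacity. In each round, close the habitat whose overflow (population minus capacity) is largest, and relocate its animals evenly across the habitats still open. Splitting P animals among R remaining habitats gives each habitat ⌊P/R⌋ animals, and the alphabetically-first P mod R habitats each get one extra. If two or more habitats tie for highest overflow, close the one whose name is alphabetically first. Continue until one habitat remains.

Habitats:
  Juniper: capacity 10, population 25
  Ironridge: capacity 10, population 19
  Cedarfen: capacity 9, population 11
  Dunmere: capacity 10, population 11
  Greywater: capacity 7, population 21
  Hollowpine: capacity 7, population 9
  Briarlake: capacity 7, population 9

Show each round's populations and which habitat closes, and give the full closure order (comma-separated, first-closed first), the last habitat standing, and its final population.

Round 1: Briarlake=9 Cedarfen=11 Dunmere=11 Greywater=21 Hollowpine=9 Ironridge=19 Juniper=25 → close Juniper (overflow 15)
  25÷6 = 4 each, +1 to first 1
Round 2: Briarlake=14 Cedarfen=15 Dunmere=15 Greywater=25 Hollowpine=13 Ironridge=23 → close Greywater (overflow 18)
  25÷5 = 5 each, +1 to first 0
Round 3: Briarlake=19 Cedarfen=20 Dunmere=20 Hollowpine=18 Ironridge=28 → close Ironridge (overflow 18)
  28÷4 = 7 each, +1 to first 0
Round 4: Briarlake=26 Cedarfen=27 Dunmere=27 Hollowpine=25 → close Briarlake (overflow 19)
  26÷3 = 8 each, +1 to first 2
Round 5: Cedarfen=36 Dunmere=36 Hollowpine=33 → close Cedarfen (overflow 27)
  36÷2 = 18 each, +1 to first 0
Round 6: Dunmere=54 Hollowpine=51 → close Dunmere (overflow 44)
  54÷1 = 54 each, +1 to first 0

Closure order: Juniper, Greywater, Ironridge, Briarlake, Cedarfen, Dunmere
Last habitat: Hollowpine with 105 animals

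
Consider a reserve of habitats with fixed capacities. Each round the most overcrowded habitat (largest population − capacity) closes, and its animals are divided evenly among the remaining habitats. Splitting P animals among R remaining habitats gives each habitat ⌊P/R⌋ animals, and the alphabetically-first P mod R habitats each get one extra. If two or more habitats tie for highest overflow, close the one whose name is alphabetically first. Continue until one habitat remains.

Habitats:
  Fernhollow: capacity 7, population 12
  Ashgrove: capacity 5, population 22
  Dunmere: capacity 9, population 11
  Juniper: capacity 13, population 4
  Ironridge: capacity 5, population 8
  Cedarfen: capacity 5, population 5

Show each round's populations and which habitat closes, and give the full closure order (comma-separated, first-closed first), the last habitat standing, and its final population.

Closure order: Ashgrove, Fernhollow, Dunmere, Ironridge, Cedarfen
Last habitat: Juniper with 62 animals

Round 1: Ashgrove=22 Cedarfen=5 Dunmere=11 Fernhollow=12 Ironridge=8 Juniper=4 → close Ashgrove (overflow 17)
  22÷5 = 4 each, +1 to first 2
Round 2: Cedarfen=10 Dunmere=16 Fernhollow=16 Ironridge=12 Juniper=8 → close Fernhollow (overflow 9)
  16÷4 = 4 each, +1 to first 0
Round 3: Cedarfen=14 Dunmere=20 Ironridge=16 Juniper=12 → close Dunmere (overflow 11)
  20÷3 = 6 each, +1 to first 2
Round 4: Cedarfen=21 Ironridge=23 Juniper=18 → close Ironridge (overflow 18)
  23÷2 = 11 each, +1 to first 1
Round 5: Cedarfen=33 Juniper=29 → close Cedarfen (overflow 28)
  33÷1 = 33 each, +1 to first 0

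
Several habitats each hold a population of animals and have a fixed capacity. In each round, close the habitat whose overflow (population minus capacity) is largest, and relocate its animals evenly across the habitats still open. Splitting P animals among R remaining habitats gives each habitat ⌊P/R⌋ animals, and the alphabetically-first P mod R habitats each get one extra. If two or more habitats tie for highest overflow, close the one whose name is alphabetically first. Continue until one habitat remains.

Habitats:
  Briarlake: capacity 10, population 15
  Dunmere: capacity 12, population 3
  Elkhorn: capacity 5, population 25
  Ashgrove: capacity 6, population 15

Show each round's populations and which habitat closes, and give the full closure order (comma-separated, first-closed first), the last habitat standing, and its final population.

Round 1: Ashgrove=15 Briarlake=15 Dunmere=3 Elkhorn=25 → close Elkhorn (overflow 20)
  25÷3 = 8 each, +1 to first 1
Round 2: Ashgrove=24 Briarlake=23 Dunmere=11 → close Ashgrove (overflow 18)
  24÷2 = 12 each, +1 to first 0
Round 3: Briarlake=35 Dunmere=23 → close Briarlake (overflow 25)
  35÷1 = 35 each, +1 to first 0

Closure order: Elkhorn, Ashgrove, Briarlake
Last habitat: Dunmere with 58 animals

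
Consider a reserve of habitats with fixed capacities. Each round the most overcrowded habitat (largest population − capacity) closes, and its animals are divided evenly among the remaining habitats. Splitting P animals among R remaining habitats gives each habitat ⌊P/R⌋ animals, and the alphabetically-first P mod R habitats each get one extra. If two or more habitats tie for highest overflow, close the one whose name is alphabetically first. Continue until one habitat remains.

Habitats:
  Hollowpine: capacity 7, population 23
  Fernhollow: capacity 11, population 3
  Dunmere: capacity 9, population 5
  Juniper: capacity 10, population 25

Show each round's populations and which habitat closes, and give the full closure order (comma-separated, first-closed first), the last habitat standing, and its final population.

Round 1: Dunmere=5 Fernhollow=3 Hollowpine=23 Juniper=25 → close Hollowpine (overflow 16)
  23÷3 = 7 each, +1 to first 2
Round 2: Dunmere=13 Fernhollow=11 Juniper=32 → close Juniper (overflow 22)
  32÷2 = 16 each, +1 to first 0
Round 3: Dunmere=29 Fernhollow=27 → close Dunmere (overflow 20)
  29÷1 = 29 each, +1 to first 0

Closure order: Hollowpine, Juniper, Dunmere
Last habitat: Fernhollow with 56 animals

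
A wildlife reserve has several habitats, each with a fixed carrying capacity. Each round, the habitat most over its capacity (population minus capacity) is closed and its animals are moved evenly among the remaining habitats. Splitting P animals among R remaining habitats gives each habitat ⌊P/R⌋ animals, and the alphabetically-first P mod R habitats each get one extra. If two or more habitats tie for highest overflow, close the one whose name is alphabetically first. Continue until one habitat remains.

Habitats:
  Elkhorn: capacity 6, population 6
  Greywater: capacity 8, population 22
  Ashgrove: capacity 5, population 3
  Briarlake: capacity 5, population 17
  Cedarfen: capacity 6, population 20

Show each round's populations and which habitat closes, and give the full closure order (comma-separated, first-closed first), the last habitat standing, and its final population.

Round 1: Ashgrove=3 Briarlake=17 Cedarfen=20 Elkhorn=6 Greywater=22 → close Cedarfen (overflow 14)
  20÷4 = 5 each, +1 to first 0
Round 2: Ashgrove=8 Briarlake=22 Elkhorn=11 Greywater=27 → close Greywater (overflow 19)
  27÷3 = 9 each, +1 to first 0
Round 3: Ashgrove=17 Briarlake=31 Elkhorn=20 → close Briarlake (overflow 26)
  31÷2 = 15 each, +1 to first 1
Round 4: Ashgrove=33 Elkhorn=35 → close Elkhorn (overflow 29)
  35÷1 = 35 each, +1 to first 0

Closure order: Cedarfen, Greywater, Briarlake, Elkhorn
Last habitat: Ashgrove with 68 animals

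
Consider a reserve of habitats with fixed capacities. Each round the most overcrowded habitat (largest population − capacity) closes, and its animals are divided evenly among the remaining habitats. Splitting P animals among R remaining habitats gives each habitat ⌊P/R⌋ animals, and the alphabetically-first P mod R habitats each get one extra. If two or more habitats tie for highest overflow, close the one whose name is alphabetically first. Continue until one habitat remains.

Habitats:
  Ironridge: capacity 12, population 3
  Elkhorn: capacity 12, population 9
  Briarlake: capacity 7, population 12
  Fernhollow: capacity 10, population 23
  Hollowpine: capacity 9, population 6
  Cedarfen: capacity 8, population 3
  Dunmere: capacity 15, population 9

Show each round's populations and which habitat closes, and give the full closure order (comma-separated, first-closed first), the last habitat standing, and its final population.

Round 1: Briarlake=12 Cedarfen=3 Dunmere=9 Elkhorn=9 Fernhollow=23 Hollowpine=6 Ironridge=3 → close Fernhollow (overflow 13)
  23÷6 = 3 each, +1 to first 5
Round 2: Briarlake=16 Cedarfen=7 Dunmere=13 Elkhorn=13 Hollowpine=10 Ironridge=6 → close Briarlake (overflow 9)
  16÷5 = 3 each, +1 to first 1
Round 3: Cedarfen=11 Dunmere=16 Elkhorn=16 Hollowpine=13 Ironridge=9 → close Elkhorn (overflow 4)
  16÷4 = 4 each, +1 to first 0
Round 4: Cedarfen=15 Dunmere=20 Hollowpine=17 Ironridge=13 → close Hollowpine (overflow 8)
  17÷3 = 5 each, +1 to first 2
Round 5: Cedarfen=21 Dunmere=26 Ironridge=18 → close Cedarfen (overflow 13)
  21÷2 = 10 each, +1 to first 1
Round 6: Dunmere=37 Ironridge=28 → close Dunmere (overflow 22)
  37÷1 = 37 each, +1 to first 0

Closure order: Fernhollow, Briarlake, Elkhorn, Hollowpine, Cedarfen, Dunmere
Last habitat: Ironridge with 65 animals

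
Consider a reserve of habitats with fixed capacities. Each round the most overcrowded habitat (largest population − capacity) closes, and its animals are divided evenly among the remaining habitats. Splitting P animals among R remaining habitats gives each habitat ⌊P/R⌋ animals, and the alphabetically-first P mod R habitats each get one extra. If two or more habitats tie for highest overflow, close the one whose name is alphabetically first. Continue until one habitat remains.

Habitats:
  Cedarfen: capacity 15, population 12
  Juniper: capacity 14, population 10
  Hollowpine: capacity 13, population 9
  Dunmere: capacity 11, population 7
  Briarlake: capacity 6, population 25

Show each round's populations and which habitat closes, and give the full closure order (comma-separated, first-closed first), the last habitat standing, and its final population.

Closure order: Briarlake, Cedarfen, Dunmere, Hollowpine
Last habitat: Juniper with 63 animals

Round 1: Briarlake=25 Cedarfen=12 Dunmere=7 Hollowpine=9 Juniper=10 → close Briarlake (overflow 19)
  25÷4 = 6 each, +1 to first 1
Round 2: Cedarfen=19 Dunmere=13 Hollowpine=15 Juniper=16 → close Cedarfen (overflow 4)
  19÷3 = 6 each, +1 to first 1
Round 3: Dunmere=20 Hollowpine=21 Juniper=22 → close Dunmere (overflow 9)
  20÷2 = 10 each, +1 to first 0
Round 4: Hollowpine=31 Juniper=32 → close Hollowpine (overflow 18)
  31÷1 = 31 each, +1 to first 0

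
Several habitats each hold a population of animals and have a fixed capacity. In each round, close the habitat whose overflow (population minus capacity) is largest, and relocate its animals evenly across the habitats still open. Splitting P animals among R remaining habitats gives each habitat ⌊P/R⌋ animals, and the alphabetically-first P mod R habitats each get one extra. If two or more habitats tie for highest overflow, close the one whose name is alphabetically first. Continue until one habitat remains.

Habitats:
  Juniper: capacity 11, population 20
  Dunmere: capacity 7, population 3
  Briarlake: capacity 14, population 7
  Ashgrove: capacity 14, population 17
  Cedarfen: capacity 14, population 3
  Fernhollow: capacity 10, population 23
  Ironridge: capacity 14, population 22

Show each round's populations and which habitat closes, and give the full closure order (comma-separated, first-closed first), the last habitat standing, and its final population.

Closure order: Fernhollow, Ironridge, Juniper, Ashgrove, Dunmere, Briarlake
Last habitat: Cedarfen with 95 animals

Round 1: Ashgrove=17 Briarlake=7 Cedarfen=3 Dunmere=3 Fernhollow=23 Ironridge=22 Juniper=20 → close Fernhollow (overflow 13)
  23÷6 = 3 each, +1 to first 5
Round 2: Ashgrove=21 Briarlake=11 Cedarfen=7 Dunmere=7 Ironridge=26 Juniper=23 → close Ironridge (overflow 12)
  26÷5 = 5 each, +1 to first 1
Round 3: Ashgrove=27 Briarlake=16 Cedarfen=12 Dunmere=12 Juniper=28 → close Juniper (overflow 17)
  28÷4 = 7 each, +1 to first 0
Round 4: Ashgrove=34 Briarlake=23 Cedarfen=19 Dunmere=19 → close Ashgrove (overflow 20)
  34÷3 = 11 each, +1 to first 1
Round 5: Briarlake=35 Cedarfen=30 Dunmere=30 → close Dunmere (overflow 23)
  30÷2 = 15 each, +1 to first 0
Round 6: Briarlake=50 Cedarfen=45 → close Briarlake (overflow 36)
  50÷1 = 50 each, +1 to first 0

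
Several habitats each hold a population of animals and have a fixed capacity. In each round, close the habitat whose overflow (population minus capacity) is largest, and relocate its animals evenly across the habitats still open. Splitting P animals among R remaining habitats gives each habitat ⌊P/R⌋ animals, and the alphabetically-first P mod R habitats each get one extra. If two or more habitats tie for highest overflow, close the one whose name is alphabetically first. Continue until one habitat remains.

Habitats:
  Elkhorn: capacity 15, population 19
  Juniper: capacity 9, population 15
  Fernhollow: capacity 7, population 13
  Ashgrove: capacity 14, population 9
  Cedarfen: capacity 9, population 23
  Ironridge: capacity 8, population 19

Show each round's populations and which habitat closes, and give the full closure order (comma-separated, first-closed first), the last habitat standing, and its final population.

Closure order: Cedarfen, Ironridge, Fernhollow, Elkhorn, Juniper
Last habitat: Ashgrove with 98 animals

Round 1: Ashgrove=9 Cedarfen=23 Elkhorn=19 Fernhollow=13 Ironridge=19 Juniper=15 → close Cedarfen (overflow 14)
  23÷5 = 4 each, +1 to first 3
Round 2: Ashgrove=14 Elkhorn=24 Fernhollow=18 Ironridge=23 Juniper=19 → close Ironridge (overflow 15)
  23÷4 = 5 each, +1 to first 3
Round 3: Ashgrove=20 Elkhorn=30 Fernhollow=24 Juniper=24 → close Fernhollow (overflow 17)
  24÷3 = 8 each, +1 to first 0
Round 4: Ashgrove=28 Elkhorn=38 Juniper=32 → close Elkhorn (overflow 23)
  38÷2 = 19 each, +1 to first 0
Round 5: Ashgrove=47 Juniper=51 → close Juniper (overflow 42)
  51÷1 = 51 each, +1 to first 0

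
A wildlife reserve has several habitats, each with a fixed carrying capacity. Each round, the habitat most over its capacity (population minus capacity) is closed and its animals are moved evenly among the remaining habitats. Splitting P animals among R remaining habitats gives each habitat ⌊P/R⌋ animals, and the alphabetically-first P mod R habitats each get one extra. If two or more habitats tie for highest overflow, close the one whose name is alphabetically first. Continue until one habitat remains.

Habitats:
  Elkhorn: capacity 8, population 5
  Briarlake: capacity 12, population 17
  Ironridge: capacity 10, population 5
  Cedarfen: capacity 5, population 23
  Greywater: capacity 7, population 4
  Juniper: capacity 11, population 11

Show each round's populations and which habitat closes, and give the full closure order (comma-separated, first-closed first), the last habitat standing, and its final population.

Round 1: Briarlake=17 Cedarfen=23 Elkhorn=5 Greywater=4 Ironridge=5 Juniper=11 → close Cedarfen (overflow 18)
  23÷5 = 4 each, +1 to first 3
Round 2: Briarlake=22 Elkhorn=10 Greywater=9 Ironridge=9 Juniper=15 → close Briarlake (overflow 10)
  22÷4 = 5 each, +1 to first 2
Round 3: Elkhorn=16 Greywater=15 Ironridge=14 Juniper=20 → close Juniper (overflow 9)
  20÷3 = 6 each, +1 to first 2
Round 4: Elkhorn=23 Greywater=22 Ironridge=20 → close Elkhorn (overflow 15)
  23÷2 = 11 each, +1 to first 1
Round 5: Greywater=34 Ironridge=31 → close Greywater (overflow 27)
  34÷1 = 34 each, +1 to first 0

Closure order: Cedarfen, Briarlake, Juniper, Elkhorn, Greywater
Last habitat: Ironridge with 65 animals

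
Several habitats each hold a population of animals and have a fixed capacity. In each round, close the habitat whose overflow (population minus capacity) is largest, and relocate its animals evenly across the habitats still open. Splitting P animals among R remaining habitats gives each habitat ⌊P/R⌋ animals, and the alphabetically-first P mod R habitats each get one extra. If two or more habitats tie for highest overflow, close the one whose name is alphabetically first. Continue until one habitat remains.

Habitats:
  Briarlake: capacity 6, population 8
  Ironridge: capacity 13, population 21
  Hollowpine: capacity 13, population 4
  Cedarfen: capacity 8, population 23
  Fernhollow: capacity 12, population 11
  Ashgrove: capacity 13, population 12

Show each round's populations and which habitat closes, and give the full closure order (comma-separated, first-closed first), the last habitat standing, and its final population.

Closure order: Cedarfen, Ironridge, Briarlake, Ashgrove, Fernhollow
Last habitat: Hollowpine with 79 animals

Round 1: Ashgrove=12 Briarlake=8 Cedarfen=23 Fernhollow=11 Hollowpine=4 Ironridge=21 → close Cedarfen (overflow 15)
  23÷5 = 4 each, +1 to first 3
Round 2: Ashgrove=17 Briarlake=13 Fernhollow=16 Hollowpine=8 Ironridge=25 → close Ironridge (overflow 12)
  25÷4 = 6 each, +1 to first 1
Round 3: Ashgrove=24 Briarlake=19 Fernhollow=22 Hollowpine=14 → close Briarlake (overflow 13)
  19÷3 = 6 each, +1 to first 1
Round 4: Ashgrove=31 Fernhollow=28 Hollowpine=20 → close Ashgrove (overflow 18)
  31÷2 = 15 each, +1 to first 1
Round 5: Fernhollow=44 Hollowpine=35 → close Fernhollow (overflow 32)
  44÷1 = 44 each, +1 to first 0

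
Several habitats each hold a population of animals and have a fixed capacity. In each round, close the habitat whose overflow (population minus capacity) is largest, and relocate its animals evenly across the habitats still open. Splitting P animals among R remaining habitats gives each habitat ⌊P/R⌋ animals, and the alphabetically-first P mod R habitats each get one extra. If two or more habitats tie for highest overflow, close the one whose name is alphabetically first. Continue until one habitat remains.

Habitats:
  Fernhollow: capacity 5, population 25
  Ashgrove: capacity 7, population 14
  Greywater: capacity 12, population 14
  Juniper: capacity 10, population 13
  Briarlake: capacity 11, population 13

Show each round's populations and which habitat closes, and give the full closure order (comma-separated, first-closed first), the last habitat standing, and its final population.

Round 1: Ashgrove=14 Briarlake=13 Fernhollow=25 Greywater=14 Juniper=13 → close Fernhollow (overflow 20)
  25÷4 = 6 each, +1 to first 1
Round 2: Ashgrove=21 Briarlake=19 Greywater=20 Juniper=19 → close Ashgrove (overflow 14)
  21÷3 = 7 each, +1 to first 0
Round 3: Briarlake=26 Greywater=27 Juniper=26 → close Juniper (overflow 16)
  26÷2 = 13 each, +1 to first 0
Round 4: Briarlake=39 Greywater=40 → close Briarlake (overflow 28)
  39÷1 = 39 each, +1 to first 0

Closure order: Fernhollow, Ashgrove, Juniper, Briarlake
Last habitat: Greywater with 79 animals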